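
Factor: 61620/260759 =2^2*3^1 * 5^1* 13^1*79^1*107^( - 1 )*2437^(- 1 )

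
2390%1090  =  210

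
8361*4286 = 35835246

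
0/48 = 0 = 0.00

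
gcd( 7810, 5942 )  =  2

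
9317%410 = 297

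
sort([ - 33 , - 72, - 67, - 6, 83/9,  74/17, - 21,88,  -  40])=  [  -  72, - 67, - 40,  -  33, - 21,  -  6, 74/17,83/9,  88]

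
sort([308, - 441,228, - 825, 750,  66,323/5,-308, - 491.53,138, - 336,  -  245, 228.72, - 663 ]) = [ - 825,- 663, - 491.53, - 441, - 336, - 308, -245,323/5,  66,138,228,228.72,  308, 750]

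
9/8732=9/8732 = 0.00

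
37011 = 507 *73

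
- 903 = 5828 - 6731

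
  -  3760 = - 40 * 94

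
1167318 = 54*21617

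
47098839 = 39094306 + 8004533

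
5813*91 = 528983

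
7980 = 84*95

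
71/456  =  71/456 = 0.16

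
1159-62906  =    -  61747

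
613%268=77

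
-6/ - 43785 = 2/14595 = 0.00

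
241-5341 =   -  5100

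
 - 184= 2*( - 92 ) 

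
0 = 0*91543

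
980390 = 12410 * 79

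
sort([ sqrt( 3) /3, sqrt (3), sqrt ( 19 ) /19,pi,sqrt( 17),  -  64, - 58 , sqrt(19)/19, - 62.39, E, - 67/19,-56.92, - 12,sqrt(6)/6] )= [ - 64, - 62.39, - 58 , - 56.92, -12, - 67/19, sqrt( 19 )/19,sqrt( 19)/19,sqrt(6)/6,  sqrt(3)/3,  sqrt( 3),E, pi,sqrt( 17)] 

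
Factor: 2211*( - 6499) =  - 14369289 =- 3^1 * 11^1*67^2*97^1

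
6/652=3/326 = 0.01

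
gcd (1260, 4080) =60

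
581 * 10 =5810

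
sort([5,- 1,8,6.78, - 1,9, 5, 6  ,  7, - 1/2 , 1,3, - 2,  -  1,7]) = [ - 2,  -  1, - 1, - 1, - 1/2,1,3, 5,5,6,6.78 , 7,7, 8,9 ]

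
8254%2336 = 1246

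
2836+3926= 6762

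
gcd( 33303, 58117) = 653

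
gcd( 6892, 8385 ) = 1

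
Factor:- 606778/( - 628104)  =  303389/314052 = 2^(-2)*3^( - 1)*26171^(  -  1 )*303389^1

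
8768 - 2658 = 6110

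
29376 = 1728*17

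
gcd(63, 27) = 9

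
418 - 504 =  - 86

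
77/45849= 77/45849 = 0.00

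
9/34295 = 9/34295 = 0.00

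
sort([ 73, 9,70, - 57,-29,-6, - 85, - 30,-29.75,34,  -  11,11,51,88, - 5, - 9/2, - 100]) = [ - 100,- 85,-57,  -  30, - 29.75,-29, - 11, - 6,-5,-9/2,9,11,34, 51,70,73,88 ]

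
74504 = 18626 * 4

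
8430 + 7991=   16421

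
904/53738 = 452/26869 = 0.02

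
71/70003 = 71/70003 = 0.00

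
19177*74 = 1419098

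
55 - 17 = 38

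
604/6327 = 604/6327=0.10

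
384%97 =93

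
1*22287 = 22287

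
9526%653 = 384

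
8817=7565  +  1252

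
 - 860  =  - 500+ - 360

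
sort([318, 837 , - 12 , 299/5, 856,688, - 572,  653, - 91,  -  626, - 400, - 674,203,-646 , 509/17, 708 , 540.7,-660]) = [ - 674, - 660, - 646,-626, - 572, - 400, - 91, - 12, 509/17,  299/5,203,318,  540.7,653,688, 708, 837, 856]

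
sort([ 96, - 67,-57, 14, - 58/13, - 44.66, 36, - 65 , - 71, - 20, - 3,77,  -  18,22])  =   [-71, - 67, - 65 , - 57, - 44.66, -20, - 18, - 58/13, - 3,14,22,  36,77,96] 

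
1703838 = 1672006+31832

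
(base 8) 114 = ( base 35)26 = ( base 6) 204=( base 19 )40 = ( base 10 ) 76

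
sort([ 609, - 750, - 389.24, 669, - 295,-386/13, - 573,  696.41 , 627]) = [ - 750,-573,-389.24, - 295, - 386/13,609,627, 669,696.41]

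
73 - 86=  - 13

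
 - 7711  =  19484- 27195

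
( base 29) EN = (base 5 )3204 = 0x1AD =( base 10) 429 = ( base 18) 15f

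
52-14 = 38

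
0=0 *7574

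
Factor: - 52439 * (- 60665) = 3181211935= 5^1*11^1*41^1*1103^1*1279^1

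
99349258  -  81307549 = 18041709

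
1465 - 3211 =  - 1746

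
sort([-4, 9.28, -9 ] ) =[ - 9,  -  4,  9.28]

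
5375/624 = 8+383/624= 8.61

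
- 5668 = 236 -5904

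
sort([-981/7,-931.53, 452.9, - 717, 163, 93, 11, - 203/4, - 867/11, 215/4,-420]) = [-931.53, - 717, - 420, - 981/7,- 867/11,-203/4, 11, 215/4,93 , 163,452.9 ] 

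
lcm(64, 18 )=576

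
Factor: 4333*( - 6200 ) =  - 2^3 * 5^2*7^1*31^1 * 619^1 = - 26864600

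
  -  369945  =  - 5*73989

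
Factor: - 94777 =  - 94777^1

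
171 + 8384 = 8555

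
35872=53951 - 18079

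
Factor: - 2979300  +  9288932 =6309632 =2^8 * 7^2  *  503^1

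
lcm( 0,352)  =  0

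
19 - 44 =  - 25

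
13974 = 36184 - 22210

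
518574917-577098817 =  - 58523900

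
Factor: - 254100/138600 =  - 2^( - 1)*3^( - 1)*11^1 = - 11/6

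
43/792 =43/792= 0.05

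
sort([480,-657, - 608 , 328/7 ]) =[ - 657, - 608, 328/7, 480] 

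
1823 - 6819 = -4996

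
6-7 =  -1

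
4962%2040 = 882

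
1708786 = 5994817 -4286031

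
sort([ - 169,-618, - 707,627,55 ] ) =[  -  707,  -  618, - 169,55, 627] 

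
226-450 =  - 224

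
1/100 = 1/100 = 0.01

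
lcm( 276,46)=276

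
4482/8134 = 27/49 = 0.55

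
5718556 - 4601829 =1116727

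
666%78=42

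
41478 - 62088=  - 20610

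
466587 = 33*14139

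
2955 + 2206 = 5161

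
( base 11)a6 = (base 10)116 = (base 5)431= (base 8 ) 164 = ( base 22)56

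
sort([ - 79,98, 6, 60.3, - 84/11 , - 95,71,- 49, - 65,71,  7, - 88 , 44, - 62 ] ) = [ - 95 , - 88, -79, - 65, - 62,- 49  , - 84/11,  6,7, 44,  60.3, 71, 71,98]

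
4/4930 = 2/2465  =  0.00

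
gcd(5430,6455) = 5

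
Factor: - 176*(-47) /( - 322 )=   - 2^3*7^( - 1)*11^1*23^( - 1) * 47^1 = - 4136/161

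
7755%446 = 173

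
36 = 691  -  655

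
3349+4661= 8010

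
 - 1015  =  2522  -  3537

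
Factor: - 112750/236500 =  - 2^( - 1 )*41^1*43^(-1) = -41/86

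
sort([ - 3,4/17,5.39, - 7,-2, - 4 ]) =[ - 7,-4, - 3, - 2, 4/17,5.39 ] 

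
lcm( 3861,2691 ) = 88803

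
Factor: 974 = 2^1*487^1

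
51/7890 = 17/2630  =  0.01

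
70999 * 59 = 4188941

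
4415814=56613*78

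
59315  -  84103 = -24788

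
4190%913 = 538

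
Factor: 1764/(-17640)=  - 1/10 = - 2^( - 1)*5^( - 1) 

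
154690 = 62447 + 92243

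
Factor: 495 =3^2*5^1*11^1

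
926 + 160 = 1086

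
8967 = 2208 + 6759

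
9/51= 3/17 =0.18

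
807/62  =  807/62  =  13.02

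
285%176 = 109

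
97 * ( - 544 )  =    -  52768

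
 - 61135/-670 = 12227/134 = 91.25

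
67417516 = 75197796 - 7780280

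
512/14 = 36+4/7 =36.57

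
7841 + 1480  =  9321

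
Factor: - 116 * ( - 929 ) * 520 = 56037280 = 2^5*5^1 * 13^1*29^1* 929^1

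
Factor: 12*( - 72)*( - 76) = 65664 = 2^7*3^3*19^1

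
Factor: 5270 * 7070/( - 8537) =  - 2^2 * 5^2 *7^1*17^1 * 31^1*101^1*8537^( - 1) = - 37258900/8537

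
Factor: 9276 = 2^2*3^1*773^1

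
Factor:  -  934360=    - 2^3*5^1*7^1*47^1* 71^1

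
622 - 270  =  352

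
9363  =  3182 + 6181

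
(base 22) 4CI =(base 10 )2218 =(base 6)14134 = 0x8aa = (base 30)2ds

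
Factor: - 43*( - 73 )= 3139 = 43^1*73^1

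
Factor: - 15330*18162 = -2^2*3^3 * 5^1*7^1*73^1*1009^1  =  -  278423460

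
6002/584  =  10 + 81/292 = 10.28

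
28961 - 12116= 16845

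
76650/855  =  89  +  37/57  =  89.65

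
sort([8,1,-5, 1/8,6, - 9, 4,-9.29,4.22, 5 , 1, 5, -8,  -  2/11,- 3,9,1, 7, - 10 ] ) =[ - 10, - 9.29,-9,  -  8,  -  5,-3,- 2/11, 1/8, 1, 1,1, 4,4.22,  5, 5, 6, 7 , 8,  9]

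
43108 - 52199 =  - 9091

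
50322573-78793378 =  - 28470805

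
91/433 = 91/433 =0.21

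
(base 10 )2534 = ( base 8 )4746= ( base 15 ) b3e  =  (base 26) 3JC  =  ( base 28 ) 36E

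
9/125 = 9/125 = 0.07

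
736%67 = 66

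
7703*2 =15406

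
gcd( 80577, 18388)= 1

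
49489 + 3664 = 53153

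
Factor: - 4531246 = - 2^1*2265623^1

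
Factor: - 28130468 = -2^2 * 7032617^1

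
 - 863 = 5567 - 6430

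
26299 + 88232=114531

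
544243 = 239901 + 304342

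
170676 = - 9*( - 18964) 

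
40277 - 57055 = - 16778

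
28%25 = 3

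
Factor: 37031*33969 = 1257906039 = 3^1*13^2*19^1* 67^1*1949^1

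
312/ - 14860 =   -  78/3715  =  - 0.02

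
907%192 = 139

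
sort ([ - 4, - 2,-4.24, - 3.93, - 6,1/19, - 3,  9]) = [ - 6, - 4.24, - 4, - 3.93,-3 , - 2,1/19,9 ] 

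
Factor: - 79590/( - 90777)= 26530/30259 =2^1*5^1*7^1*379^1*30259^( - 1)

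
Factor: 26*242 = 2^2*11^2*13^1 = 6292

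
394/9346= 197/4673= 0.04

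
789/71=789/71 = 11.11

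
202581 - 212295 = - 9714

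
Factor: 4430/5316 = 5/6 = 2^ (-1)*3^( - 1 )*5^1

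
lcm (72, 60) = 360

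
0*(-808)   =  0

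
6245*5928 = 37020360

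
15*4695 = 70425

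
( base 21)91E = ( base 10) 4004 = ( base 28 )530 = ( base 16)fa4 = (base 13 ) 1a90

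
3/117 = 1/39 = 0.03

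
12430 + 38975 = 51405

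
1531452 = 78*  19634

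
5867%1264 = 811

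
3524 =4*881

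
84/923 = 84/923 = 0.09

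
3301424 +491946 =3793370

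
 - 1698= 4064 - 5762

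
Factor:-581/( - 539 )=7^( - 1 )*11^ ( - 1)*83^1 = 83/77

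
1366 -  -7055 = 8421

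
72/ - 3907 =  - 1 + 3835/3907 =-  0.02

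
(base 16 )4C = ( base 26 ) 2o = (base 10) 76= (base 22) 3A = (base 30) 2G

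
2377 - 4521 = -2144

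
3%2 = 1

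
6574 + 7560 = 14134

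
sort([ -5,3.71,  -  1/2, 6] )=[  -  5, - 1/2,  3.71, 6]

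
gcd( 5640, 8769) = 3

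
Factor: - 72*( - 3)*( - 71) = -15336= -2^3*3^3 * 71^1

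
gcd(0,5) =5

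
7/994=1/142 = 0.01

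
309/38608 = 309/38608 = 0.01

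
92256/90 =1025 + 1/15 =1025.07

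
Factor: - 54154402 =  - 2^1* 27077201^1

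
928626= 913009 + 15617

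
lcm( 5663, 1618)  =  11326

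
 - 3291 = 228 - 3519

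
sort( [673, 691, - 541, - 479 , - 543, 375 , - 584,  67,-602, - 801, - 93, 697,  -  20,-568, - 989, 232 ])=[ - 989, - 801, - 602, - 584, - 568 , - 543, - 541, - 479, - 93,- 20, 67  ,  232,375, 673,691, 697 ]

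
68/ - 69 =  - 1+1/69 = - 0.99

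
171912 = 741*232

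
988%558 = 430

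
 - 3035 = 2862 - 5897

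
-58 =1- 59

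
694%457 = 237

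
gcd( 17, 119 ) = 17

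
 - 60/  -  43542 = 10/7257 = 0.00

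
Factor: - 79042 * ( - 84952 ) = 6714775984 = 2^4 * 7^1*37^1*41^1 * 39521^1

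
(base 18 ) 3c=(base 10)66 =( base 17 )3f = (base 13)51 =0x42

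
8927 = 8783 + 144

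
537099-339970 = 197129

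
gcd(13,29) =1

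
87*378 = 32886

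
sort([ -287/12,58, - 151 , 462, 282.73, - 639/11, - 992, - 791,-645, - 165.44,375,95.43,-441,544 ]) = [ - 992, - 791, - 645, - 441, - 165.44, - 151, - 639/11, - 287/12, 58,95.43,282.73,375,462,544]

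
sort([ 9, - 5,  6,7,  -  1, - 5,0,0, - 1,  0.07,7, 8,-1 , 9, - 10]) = [ - 10, - 5, - 5, - 1, - 1, - 1, 0,0,0.07, 6,7,  7,8,  9,  9 ]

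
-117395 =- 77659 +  - 39736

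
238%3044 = 238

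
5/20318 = 5/20318 = 0.00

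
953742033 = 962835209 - 9093176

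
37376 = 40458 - 3082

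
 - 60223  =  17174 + -77397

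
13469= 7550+5919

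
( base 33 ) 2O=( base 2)1011010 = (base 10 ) 90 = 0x5A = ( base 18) 50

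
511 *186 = 95046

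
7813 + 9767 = 17580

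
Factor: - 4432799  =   - 7^1*633257^1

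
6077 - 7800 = - 1723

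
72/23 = 3+3/23 = 3.13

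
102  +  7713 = 7815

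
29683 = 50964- 21281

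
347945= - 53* (  -  6565) 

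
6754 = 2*3377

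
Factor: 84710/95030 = 197/221 = 13^( -1 ) * 17^( - 1) * 197^1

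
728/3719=728/3719 = 0.20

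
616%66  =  22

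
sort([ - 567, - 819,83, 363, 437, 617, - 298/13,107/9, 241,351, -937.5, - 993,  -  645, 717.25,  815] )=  [ - 993, - 937.5 , - 819 , - 645 , - 567, -298/13,  107/9,  83,  241 , 351,  363 , 437, 617,  717.25 , 815]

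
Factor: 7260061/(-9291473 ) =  - 179^1*487^ ( - 1 )*19079^( - 1)*40559^1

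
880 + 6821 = 7701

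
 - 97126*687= -66725562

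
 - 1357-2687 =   -  4044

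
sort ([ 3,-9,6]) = [ - 9,3, 6]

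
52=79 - 27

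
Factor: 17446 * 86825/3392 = 2^( - 5)*5^2 * 11^1  *13^1*23^1*53^(- 1 )*61^1* 151^1=   757374475/1696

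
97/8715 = 97/8715 = 0.01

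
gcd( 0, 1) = 1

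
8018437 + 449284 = 8467721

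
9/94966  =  9/94966=0.00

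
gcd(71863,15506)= 1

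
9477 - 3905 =5572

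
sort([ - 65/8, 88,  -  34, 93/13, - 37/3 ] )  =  [ - 34, - 37/3, - 65/8,93/13,88 ] 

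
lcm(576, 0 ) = 0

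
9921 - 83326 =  - 73405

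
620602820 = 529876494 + 90726326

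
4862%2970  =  1892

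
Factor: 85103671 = 5039^1* 16889^1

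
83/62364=83/62364 = 0.00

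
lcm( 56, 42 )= 168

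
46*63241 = 2909086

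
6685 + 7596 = 14281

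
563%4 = 3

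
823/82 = 10 + 3/82 = 10.04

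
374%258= 116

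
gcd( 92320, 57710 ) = 10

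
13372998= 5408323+7964675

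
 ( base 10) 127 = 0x7f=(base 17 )78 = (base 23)5c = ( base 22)5h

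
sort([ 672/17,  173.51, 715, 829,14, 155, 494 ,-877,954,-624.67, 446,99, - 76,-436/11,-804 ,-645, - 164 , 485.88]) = [ - 877, - 804,  -  645 ,-624.67 , - 164, -76,-436/11,14,672/17,99, 155,173.51,446, 485.88,  494, 715, 829,  954 ] 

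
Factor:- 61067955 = - 3^1*5^1 * 13^1 * 43^1*7283^1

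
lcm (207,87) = 6003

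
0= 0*210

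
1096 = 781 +315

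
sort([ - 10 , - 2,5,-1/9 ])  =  [-10,-2,-1/9,  5 ]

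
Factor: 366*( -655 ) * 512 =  - 122741760  =  - 2^10*3^1*5^1*61^1*131^1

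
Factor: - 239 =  - 239^1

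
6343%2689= 965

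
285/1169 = 285/1169 = 0.24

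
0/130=0= 0.00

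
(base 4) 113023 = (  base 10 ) 1483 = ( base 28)1or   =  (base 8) 2713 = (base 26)251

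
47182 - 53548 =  - 6366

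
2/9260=1/4630 = 0.00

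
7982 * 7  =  55874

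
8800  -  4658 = 4142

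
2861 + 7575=10436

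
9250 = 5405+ 3845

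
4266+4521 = 8787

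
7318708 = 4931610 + 2387098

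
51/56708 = 51/56708 = 0.00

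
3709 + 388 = 4097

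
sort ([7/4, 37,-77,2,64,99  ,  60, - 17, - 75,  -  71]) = [ - 77, - 75, - 71, - 17,  7/4,2,37,60,64,99] 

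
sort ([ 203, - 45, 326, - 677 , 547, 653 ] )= [- 677,  -  45, 203 , 326,547,  653]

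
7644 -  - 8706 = 16350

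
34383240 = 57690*596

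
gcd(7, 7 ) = 7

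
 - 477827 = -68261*7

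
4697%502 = 179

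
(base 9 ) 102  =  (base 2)1010011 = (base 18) 4B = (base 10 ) 83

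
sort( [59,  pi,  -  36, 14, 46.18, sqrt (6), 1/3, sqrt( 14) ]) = [ - 36,1/3, sqrt(6), pi,sqrt( 14 ), 14, 46.18 , 59 ]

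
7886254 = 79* 99826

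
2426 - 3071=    - 645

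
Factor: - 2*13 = - 2^1*13^1 = - 26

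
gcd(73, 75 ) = 1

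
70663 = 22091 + 48572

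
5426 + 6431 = 11857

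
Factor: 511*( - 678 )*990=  - 342993420 = - 2^2 * 3^3*5^1*7^1 *11^1*73^1*113^1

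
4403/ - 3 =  - 4403/3 = - 1467.67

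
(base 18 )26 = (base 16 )2a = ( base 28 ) 1E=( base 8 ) 52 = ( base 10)42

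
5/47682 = 5/47682 = 0.00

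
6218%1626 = 1340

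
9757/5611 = 9757/5611= 1.74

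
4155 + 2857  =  7012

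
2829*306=865674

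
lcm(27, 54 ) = 54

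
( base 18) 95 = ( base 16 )A7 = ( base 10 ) 167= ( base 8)247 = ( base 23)76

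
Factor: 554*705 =390570 = 2^1*3^1*5^1*47^1*277^1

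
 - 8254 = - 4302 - 3952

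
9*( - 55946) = - 503514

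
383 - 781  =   - 398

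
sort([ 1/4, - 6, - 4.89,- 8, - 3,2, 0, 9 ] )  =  [ - 8, - 6,-4.89, - 3, 0, 1/4, 2,9]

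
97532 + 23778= 121310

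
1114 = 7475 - 6361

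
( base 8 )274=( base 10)188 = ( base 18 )a8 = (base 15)c8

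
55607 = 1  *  55607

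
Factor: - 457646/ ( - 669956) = 2^( - 1)*71^ ( - 1 )* 97^1 = 97/142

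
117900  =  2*58950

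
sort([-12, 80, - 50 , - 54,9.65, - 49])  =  [  -  54,-50, - 49, - 12, 9.65, 80 ] 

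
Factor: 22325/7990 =95/34 = 2^( - 1)*5^1 *17^( - 1)*19^1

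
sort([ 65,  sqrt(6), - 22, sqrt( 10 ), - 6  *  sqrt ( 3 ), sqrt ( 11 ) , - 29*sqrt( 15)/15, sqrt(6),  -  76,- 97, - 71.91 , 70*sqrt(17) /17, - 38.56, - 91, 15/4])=[ - 97, - 91, - 76,  -  71.91, - 38.56 , - 22, - 6 * sqrt(3 ) , - 29*sqrt ( 15)/15,sqrt(6), sqrt(6 ) , sqrt(10 ),sqrt(11), 15/4,70*sqrt(17)/17,  65 ]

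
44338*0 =0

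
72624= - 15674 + 88298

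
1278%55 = 13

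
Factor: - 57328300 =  - 2^2 * 5^2*31^1*18493^1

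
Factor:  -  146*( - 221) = 2^1*13^1*17^1*73^1 = 32266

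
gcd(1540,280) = 140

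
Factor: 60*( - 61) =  - 2^2*3^1*5^1*61^1 = -3660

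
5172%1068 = 900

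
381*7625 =2905125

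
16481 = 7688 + 8793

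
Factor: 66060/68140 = 3303/3407= 3^2 * 367^1 *3407^(-1) 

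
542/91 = 5 +87/91 = 5.96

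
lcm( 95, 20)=380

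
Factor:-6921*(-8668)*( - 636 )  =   -38154421008=-2^4*3^3*11^1*53^1 * 197^1 * 769^1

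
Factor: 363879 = 3^3* 13477^1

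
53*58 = 3074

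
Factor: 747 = 3^2*83^1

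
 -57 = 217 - 274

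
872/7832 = 109/979  =  0.11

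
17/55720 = 17/55720 = 0.00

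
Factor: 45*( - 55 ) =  -2475 =- 3^2*5^2  *11^1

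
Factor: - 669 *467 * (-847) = 264622281 =3^1 * 7^1*11^2*223^1*467^1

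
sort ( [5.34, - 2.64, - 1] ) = [- 2.64, - 1,5.34]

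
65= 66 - 1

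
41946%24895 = 17051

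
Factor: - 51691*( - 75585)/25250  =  2^(  -  1 )*3^1*  5^( - 2)*101^( - 1)*5039^1*51691^1=781412847/5050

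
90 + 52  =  142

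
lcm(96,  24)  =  96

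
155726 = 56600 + 99126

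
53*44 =2332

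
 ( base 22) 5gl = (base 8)5351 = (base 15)C63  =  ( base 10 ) 2793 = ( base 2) 101011101001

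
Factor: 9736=2^3*1217^1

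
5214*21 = 109494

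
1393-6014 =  - 4621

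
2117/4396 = 2117/4396 =0.48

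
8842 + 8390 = 17232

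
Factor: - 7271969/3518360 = - 2^(-3 )*5^( - 1)*87959^( - 1)*7271969^1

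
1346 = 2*673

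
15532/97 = 15532/97 = 160.12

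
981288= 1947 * 504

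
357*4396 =1569372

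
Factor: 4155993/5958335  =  3^2 * 5^(-1)*43^1 * 10739^1 * 1191667^(-1) 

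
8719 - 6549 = 2170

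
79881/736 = 108+393/736  =  108.53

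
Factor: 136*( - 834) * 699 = - 79283376 = -2^4 * 3^2*17^1*139^1 * 233^1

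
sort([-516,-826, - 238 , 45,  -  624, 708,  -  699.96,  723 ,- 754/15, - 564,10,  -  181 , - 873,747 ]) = [ - 873,-826, - 699.96,  -  624,-564, - 516,-238, - 181,-754/15, 10, 45,708, 723, 747]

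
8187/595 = 8187/595 = 13.76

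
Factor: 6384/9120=2^( - 1)*5^( -1)*7^1 = 7/10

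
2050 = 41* 50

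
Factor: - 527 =- 17^1*31^1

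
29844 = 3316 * 9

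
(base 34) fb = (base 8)1011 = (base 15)24b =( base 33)FQ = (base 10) 521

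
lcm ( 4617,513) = 4617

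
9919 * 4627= 45895213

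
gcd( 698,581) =1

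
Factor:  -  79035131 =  - 7^1*251^1*44983^1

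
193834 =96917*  2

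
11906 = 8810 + 3096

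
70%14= 0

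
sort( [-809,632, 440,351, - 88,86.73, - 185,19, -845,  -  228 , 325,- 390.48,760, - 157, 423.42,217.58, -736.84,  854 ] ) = [  -  845,-809, - 736.84 ,- 390.48, - 228, -185, - 157,  -  88,19, 86.73,217.58  ,  325,351 , 423.42,440, 632, 760,854]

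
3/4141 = 3/4141  =  0.00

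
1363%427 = 82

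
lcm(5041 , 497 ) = 35287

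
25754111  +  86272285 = 112026396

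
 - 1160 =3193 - 4353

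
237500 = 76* 3125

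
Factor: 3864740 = 2^2*5^1*11^2*1597^1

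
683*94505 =64546915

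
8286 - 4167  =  4119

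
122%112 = 10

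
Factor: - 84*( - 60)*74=372960=   2^5*3^2*5^1*7^1*37^1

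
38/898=19/449 = 0.04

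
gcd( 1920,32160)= 480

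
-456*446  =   - 203376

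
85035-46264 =38771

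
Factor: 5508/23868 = 3/13= 3^1*13^( - 1 ) 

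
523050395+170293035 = 693343430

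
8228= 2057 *4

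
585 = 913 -328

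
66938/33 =2028 + 14/33=2028.42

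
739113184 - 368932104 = 370181080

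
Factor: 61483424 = 2^5 * 17^1*113021^1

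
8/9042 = 4/4521 = 0.00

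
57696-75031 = - 17335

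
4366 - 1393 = 2973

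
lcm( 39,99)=1287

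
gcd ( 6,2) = 2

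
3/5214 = 1/1738 = 0.00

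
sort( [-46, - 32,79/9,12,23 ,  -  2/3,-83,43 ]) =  [  -  83,-46, - 32, - 2/3,  79/9,  12,23,43]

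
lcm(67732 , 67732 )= 67732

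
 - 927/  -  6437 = 927/6437 = 0.14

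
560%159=83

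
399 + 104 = 503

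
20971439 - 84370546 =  - 63399107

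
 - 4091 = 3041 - 7132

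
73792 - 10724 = 63068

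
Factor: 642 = 2^1*3^1*107^1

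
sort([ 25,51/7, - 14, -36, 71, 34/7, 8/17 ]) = [ - 36, - 14, 8/17, 34/7, 51/7, 25,71]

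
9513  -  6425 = 3088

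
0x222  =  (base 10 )546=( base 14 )2B0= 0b1000100010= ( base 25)ll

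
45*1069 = 48105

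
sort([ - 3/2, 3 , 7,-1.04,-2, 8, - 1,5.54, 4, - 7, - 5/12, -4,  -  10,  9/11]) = [ - 10,-7, - 4,  -  2,-3/2, - 1.04,-1, - 5/12,9/11, 3,  4, 5.54, 7,8]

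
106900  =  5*21380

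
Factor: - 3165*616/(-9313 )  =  1949640/9313 = 2^3*3^1*5^1*7^1*11^1*67^( - 1 )*139^( - 1)*211^1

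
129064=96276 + 32788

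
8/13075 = 8/13075 = 0.00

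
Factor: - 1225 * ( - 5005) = 6131125=5^3*7^3 * 11^1* 13^1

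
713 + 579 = 1292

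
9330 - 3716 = 5614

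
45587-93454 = -47867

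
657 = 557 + 100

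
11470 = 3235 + 8235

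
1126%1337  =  1126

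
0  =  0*148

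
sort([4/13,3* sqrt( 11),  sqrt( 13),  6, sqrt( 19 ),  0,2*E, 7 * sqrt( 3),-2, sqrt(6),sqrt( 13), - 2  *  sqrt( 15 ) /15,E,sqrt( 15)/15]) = [-2, - 2 * sqrt (15)/15 , 0, sqrt( 15)/15,4/13,sqrt(6 ),E,sqrt( 13),sqrt(13 ) , sqrt(19),2 * E , 6, 3*sqrt(  11),7 * sqrt(3)] 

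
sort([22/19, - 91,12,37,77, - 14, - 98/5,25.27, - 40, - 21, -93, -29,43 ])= [- 93, - 91,-40,-29, - 21, - 98/5, - 14 , 22/19,12,25.27, 37,43,77 ] 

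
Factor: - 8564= - 2^2*2141^1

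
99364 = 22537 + 76827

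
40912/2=20456 =20456.00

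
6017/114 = 6017/114 = 52.78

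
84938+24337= 109275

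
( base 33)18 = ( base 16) 29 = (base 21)1K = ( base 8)51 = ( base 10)41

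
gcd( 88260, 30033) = 3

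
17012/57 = 17012/57 = 298.46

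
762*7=5334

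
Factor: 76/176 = 19/44 = 2^(-2) * 11^( - 1)*19^1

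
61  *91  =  5551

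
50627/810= 62+407/810= 62.50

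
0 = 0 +0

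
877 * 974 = 854198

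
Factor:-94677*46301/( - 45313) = 4383639777/45313 = 3^1*11^1*19^1  *  113^(-1 )*151^1*401^(-1)*46301^1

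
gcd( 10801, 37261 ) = 7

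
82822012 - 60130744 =22691268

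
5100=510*10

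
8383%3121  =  2141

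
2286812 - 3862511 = -1575699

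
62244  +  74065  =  136309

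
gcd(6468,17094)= 462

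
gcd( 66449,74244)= 1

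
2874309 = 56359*51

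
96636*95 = 9180420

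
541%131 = 17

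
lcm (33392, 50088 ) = 100176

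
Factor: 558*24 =2^4*3^3*31^1  =  13392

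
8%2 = 0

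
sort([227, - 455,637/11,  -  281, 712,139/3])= [ - 455,-281,139/3,637/11,227, 712] 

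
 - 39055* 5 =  - 195275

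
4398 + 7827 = 12225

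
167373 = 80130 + 87243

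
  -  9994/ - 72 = 138 + 29/36 =138.81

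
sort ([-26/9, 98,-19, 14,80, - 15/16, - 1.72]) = [ - 19, - 26/9, - 1.72, - 15/16,14,80, 98 ]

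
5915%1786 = 557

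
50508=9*5612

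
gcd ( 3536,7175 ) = 1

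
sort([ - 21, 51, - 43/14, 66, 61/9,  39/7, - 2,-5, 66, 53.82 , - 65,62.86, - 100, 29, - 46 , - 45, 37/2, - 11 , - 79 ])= [-100, - 79, - 65, - 46, - 45, - 21, - 11,  -  5,  -  43/14, -2, 39/7,61/9, 37/2, 29,  51, 53.82, 62.86, 66,66 ] 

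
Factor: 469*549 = 257481  =  3^2*7^1*61^1*67^1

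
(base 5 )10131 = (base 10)666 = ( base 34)JK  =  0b1010011010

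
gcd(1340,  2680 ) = 1340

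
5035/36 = 139 + 31/36 = 139.86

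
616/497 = 1 + 17/71 = 1.24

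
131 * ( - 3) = -393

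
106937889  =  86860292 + 20077597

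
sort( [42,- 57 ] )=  [ - 57 , 42]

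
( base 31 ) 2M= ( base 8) 124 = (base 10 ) 84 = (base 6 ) 220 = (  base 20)44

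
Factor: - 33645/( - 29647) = 3^1 * 5^1 * 23^( - 1)*1289^( - 1) *2243^1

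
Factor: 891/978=297/326 = 2^( - 1)*3^3*11^1*163^( - 1 )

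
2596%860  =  16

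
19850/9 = 19850/9=2205.56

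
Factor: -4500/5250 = -2^1*3^1*7^ (-1) = -6/7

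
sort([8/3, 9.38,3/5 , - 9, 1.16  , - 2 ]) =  [ - 9, - 2 , 3/5, 1.16 , 8/3,9.38] 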